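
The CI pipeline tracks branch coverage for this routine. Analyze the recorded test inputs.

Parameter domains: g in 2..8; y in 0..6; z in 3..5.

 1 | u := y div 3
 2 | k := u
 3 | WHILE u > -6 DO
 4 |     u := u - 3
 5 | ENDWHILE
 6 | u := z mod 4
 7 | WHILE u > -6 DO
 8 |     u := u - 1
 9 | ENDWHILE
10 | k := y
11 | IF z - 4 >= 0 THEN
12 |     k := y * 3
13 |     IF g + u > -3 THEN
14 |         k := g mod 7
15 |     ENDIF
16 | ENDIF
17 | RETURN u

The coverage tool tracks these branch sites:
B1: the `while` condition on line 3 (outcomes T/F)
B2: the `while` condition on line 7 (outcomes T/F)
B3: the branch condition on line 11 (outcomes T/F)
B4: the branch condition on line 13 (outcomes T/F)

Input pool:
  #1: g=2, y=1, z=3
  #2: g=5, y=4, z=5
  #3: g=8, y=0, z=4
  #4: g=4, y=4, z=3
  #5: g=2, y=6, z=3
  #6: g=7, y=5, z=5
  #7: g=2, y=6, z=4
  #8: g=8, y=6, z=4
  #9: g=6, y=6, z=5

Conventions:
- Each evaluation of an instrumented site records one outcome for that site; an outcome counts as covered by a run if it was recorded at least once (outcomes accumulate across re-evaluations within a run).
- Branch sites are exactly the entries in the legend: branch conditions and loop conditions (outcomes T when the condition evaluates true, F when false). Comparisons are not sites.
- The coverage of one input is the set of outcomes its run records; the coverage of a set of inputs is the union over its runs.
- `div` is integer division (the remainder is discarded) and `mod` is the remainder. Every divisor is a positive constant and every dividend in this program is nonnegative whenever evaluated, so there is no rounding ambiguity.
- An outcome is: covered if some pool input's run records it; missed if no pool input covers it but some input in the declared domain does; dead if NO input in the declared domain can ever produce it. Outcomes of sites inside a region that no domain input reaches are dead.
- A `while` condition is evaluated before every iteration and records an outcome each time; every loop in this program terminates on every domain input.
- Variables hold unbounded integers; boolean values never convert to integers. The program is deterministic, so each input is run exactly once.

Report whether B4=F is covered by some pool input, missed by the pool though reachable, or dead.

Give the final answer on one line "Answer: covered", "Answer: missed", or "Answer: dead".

B4=F is recorded by pool input(s) 7 -> covered

Answer: covered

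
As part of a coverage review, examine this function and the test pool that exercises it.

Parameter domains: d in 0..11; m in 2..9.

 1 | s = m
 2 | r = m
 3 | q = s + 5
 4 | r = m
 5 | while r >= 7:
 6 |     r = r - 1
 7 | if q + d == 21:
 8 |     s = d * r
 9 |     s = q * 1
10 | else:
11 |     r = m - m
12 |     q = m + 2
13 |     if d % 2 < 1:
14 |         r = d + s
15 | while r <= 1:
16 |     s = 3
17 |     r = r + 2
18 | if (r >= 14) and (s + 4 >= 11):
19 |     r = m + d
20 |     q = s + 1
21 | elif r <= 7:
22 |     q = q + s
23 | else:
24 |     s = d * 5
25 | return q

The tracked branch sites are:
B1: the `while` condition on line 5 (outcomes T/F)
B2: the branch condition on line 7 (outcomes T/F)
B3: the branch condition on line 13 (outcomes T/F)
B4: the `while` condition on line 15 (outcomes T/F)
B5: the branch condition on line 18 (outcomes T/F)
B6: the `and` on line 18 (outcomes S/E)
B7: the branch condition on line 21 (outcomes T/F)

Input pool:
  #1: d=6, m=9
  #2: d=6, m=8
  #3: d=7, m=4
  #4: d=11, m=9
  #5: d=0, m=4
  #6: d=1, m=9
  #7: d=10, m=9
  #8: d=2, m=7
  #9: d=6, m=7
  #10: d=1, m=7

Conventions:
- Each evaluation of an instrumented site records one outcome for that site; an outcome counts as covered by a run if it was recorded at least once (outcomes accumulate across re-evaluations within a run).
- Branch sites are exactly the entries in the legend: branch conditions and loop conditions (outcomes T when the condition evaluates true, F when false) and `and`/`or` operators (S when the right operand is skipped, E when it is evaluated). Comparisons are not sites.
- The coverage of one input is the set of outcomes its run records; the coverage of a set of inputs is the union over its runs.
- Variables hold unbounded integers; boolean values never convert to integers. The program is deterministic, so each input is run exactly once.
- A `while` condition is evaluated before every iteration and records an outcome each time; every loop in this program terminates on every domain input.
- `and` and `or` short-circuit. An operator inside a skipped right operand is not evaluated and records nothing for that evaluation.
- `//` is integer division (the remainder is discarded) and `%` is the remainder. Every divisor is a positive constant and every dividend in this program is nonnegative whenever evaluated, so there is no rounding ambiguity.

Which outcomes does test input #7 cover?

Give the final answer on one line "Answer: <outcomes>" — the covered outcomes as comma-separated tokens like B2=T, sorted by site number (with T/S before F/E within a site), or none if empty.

Tracing the run of input #7 (d=10, m=9):
  B1->T, B1->T, B1->T, B1->F, B2->F, B3->T, B4->F, B6->E, B5->T
distinct outcomes covered: B1=T, B1=F, B2=F, B3=T, B4=F, B5=T, B6=E

Answer: B1=T, B1=F, B2=F, B3=T, B4=F, B5=T, B6=E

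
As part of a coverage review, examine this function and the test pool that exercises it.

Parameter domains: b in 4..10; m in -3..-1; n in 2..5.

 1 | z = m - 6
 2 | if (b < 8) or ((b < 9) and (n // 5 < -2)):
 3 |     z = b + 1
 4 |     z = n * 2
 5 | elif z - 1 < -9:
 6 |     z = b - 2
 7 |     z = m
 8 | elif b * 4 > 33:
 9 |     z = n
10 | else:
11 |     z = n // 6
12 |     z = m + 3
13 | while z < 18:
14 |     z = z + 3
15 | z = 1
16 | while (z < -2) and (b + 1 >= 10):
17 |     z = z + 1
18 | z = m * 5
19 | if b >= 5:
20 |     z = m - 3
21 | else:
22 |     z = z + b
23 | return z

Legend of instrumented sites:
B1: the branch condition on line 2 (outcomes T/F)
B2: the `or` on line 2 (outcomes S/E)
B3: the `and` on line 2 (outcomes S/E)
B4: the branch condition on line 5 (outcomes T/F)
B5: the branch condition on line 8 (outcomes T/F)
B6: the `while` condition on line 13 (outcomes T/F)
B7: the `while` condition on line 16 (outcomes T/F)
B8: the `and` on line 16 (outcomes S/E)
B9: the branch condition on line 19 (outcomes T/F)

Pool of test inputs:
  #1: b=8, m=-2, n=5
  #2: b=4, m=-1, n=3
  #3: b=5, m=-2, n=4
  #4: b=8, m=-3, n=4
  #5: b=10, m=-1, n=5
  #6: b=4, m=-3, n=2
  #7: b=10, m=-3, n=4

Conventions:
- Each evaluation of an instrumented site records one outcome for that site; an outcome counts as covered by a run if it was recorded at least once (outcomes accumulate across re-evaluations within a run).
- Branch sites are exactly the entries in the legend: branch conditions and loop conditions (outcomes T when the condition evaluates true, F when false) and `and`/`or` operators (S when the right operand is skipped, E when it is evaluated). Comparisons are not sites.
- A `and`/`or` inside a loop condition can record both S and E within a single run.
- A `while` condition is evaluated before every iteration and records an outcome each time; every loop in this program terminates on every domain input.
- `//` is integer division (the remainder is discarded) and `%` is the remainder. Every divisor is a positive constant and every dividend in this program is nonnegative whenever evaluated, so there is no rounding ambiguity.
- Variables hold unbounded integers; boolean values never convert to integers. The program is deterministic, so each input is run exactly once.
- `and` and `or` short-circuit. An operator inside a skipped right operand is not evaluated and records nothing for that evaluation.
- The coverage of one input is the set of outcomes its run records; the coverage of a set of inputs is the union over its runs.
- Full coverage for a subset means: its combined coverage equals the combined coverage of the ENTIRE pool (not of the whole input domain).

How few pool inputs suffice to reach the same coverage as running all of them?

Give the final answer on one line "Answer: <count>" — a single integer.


test 1 (b=8, m=-2, n=5) fires B2->E, B3->E, B1->F, B4->F, B5->F, B6->T, B6->T, B6->T, B6->T, B6->T, B6->T, B6->F, B8->S, B7->F, ...; hits B1=F, B2=E, B3=E, B4=F, B5=F, B6=T, B6=F, B7=F, B8=S, B9=T
test 2 (b=4, m=-1, n=3) fires B2->S, B1->T, B6->T, B6->T, B6->T, B6->T, B6->F, B8->S, B7->F, B9->F; hits B1=T, B2=S, B6=T, B6=F, B7=F, B8=S, B9=F
test 3 (b=5, m=-2, n=4) fires B2->S, B1->T, B6->T, B6->T, B6->T, B6->T, B6->F, B8->S, B7->F, B9->T; hits B1=T, B2=S, B6=T, B6=F, B7=F, B8=S, B9=T
test 4 (b=8, m=-3, n=4) fires B2->E, B3->E, B1->F, B4->T, B6->T, B6->T, B6->T, B6->T, B6->T, B6->T, B6->T, B6->F, B8->S, B7->F, ...; hits B1=F, B2=E, B3=E, B4=T, B6=T, B6=F, B7=F, B8=S, B9=T
test 5 (b=10, m=-1, n=5) fires B2->E, B3->S, B1->F, B4->F, B5->T, B6->T, B6->T, B6->T, B6->T, B6->T, B6->F, B8->S, B7->F, B9->T; hits B1=F, B2=E, B3=S, B4=F, B5=T, B6=T, B6=F, B7=F, B8=S, B9=T
test 6 (b=4, m=-3, n=2) fires B2->S, B1->T, B6->T, B6->T, B6->T, B6->T, B6->T, B6->F, B8->S, B7->F, B9->F; hits B1=T, B2=S, B6=T, B6=F, B7=F, B8=S, B9=F
test 7 (b=10, m=-3, n=4) fires B2->E, B3->S, B1->F, B4->T, B6->T, B6->T, B6->T, B6->T, B6->T, B6->T, B6->T, B6->F, B8->S, B7->F, ...; hits B1=F, B2=E, B3=S, B4=T, B6=T, B6=F, B7=F, B8=S, B9=T
union over all inputs: B1=T, B1=F, B2=S, B2=E, B3=S, B3=E, B4=T, B4=F, B5=T, B5=F, B6=T, B6=F, B7=F, B8=S, B9=T, B9=F (16 outcomes)
size 1 is not enough: best union over all size-1 subsets is 10/16
size 2 is not enough: best union over all size-2 subsets is 13/16
size 3 is not enough: best union over all size-3 subsets is 15/16
the canonical winner is {1, 2, 4, 5}: size 4, full 16-outcome coverage, earliest index list among size-4 covers
Answer: 4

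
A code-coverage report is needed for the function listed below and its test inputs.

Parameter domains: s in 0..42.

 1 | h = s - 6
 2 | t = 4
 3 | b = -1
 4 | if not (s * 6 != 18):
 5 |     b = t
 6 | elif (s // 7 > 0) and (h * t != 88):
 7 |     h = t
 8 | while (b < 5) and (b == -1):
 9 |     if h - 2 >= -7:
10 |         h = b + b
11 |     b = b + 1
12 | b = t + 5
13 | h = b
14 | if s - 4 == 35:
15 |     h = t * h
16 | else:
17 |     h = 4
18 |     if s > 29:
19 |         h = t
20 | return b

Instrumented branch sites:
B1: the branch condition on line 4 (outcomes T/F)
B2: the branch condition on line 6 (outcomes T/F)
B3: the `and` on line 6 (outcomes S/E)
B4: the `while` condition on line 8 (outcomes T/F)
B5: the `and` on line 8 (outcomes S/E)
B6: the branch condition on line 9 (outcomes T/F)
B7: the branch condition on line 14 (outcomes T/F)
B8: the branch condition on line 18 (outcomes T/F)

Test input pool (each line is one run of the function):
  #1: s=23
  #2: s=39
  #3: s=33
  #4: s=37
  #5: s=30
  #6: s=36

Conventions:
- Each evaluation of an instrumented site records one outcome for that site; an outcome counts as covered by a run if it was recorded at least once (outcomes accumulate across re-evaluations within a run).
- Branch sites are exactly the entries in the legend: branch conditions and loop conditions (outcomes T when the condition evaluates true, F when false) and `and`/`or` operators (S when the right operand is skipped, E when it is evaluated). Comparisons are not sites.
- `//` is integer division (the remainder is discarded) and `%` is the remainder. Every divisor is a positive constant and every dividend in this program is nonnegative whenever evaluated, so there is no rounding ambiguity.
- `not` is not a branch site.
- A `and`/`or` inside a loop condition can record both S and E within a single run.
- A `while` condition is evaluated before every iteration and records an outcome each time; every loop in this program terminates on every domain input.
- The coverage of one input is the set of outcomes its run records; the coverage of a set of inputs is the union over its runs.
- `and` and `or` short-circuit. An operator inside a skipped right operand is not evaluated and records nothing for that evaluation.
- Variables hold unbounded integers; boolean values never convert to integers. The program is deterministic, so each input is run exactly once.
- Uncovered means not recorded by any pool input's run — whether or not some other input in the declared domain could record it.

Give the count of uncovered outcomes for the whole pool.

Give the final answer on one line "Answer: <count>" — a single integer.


run #1 (s=23) runs B1->F, B3->E, B2->T, B5->E, B4->T, B6->T, B5->E, B4->F, B7->F, B8->F; records B1=F, B2=T, B3=E, B4=T, B4=F, B5=E, B6=T, B7=F, B8=F
run #2 (s=39) runs B1->F, B3->E, B2->T, B5->E, B4->T, B6->T, B5->E, B4->F, B7->T; records B1=F, B2=T, B3=E, B4=T, B4=F, B5=E, B6=T, B7=T
run #3 (s=33) runs B1->F, B3->E, B2->T, B5->E, B4->T, B6->T, B5->E, B4->F, B7->F, B8->T; records B1=F, B2=T, B3=E, B4=T, B4=F, B5=E, B6=T, B7=F, B8=T
run #4 (s=37) runs B1->F, B3->E, B2->T, B5->E, B4->T, B6->T, B5->E, B4->F, B7->F, B8->T; records B1=F, B2=T, B3=E, B4=T, B4=F, B5=E, B6=T, B7=F, B8=T
run #5 (s=30) runs B1->F, B3->E, B2->T, B5->E, B4->T, B6->T, B5->E, B4->F, B7->F, B8->T; records B1=F, B2=T, B3=E, B4=T, B4=F, B5=E, B6=T, B7=F, B8=T
run #6 (s=36) runs B1->F, B3->E, B2->T, B5->E, B4->T, B6->T, B5->E, B4->F, B7->F, B8->T; records B1=F, B2=T, B3=E, B4=T, B4=F, B5=E, B6=T, B7=F, B8=T
union over the pool: B1=F, B2=T, B3=E, B4=T, B4=F, B5=E, B6=T, B7=T, B7=F, B8=T, B8=F
uncovered (5 of 16): B1=T, B2=F, B3=S, B5=S, B6=F
Answer: 5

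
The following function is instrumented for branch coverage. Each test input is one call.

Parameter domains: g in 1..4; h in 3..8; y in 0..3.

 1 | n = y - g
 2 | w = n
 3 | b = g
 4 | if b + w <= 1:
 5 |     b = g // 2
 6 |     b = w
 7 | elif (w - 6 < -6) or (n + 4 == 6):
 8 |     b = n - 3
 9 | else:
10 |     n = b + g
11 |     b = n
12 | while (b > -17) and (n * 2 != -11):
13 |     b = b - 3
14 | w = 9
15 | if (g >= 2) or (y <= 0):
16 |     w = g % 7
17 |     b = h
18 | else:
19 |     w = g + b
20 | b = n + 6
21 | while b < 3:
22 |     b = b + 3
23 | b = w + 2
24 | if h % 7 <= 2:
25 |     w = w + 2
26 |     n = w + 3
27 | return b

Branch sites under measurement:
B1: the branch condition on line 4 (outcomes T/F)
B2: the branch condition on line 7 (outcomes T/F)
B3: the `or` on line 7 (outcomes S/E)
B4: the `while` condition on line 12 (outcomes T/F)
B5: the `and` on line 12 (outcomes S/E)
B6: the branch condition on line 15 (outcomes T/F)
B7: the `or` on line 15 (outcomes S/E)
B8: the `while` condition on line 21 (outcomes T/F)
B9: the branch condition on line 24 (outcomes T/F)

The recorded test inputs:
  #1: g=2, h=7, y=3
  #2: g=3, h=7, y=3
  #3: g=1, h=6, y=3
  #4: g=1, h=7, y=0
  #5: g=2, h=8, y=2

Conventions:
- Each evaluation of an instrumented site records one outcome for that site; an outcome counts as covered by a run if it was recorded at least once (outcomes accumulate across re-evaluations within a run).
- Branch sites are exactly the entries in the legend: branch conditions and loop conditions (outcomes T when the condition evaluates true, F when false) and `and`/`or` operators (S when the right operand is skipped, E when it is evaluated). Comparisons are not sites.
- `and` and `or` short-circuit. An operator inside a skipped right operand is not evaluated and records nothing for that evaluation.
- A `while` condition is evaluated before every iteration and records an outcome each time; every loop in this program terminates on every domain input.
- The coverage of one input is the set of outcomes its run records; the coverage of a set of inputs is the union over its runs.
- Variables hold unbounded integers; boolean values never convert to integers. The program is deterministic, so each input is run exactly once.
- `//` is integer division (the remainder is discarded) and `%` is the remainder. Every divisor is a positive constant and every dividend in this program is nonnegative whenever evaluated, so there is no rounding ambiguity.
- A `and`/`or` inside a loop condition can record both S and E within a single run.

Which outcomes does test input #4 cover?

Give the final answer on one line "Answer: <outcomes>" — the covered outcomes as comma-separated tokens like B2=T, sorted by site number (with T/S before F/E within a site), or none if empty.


Event log for input #4 (g=1, h=7, y=0):
  B1->T, B5->E, B4->T, B5->E, B4->T, B5->E, B4->T, B5->E, B4->T, B5->E
  B4->T, B5->E, B4->T, B5->S, B4->F, B7->E, B6->T, B8->F, B9->T
as a set, this run covers: B1=T, B4=T, B4=F, B5=S, B5=E, B6=T, B7=E, B8=F, B9=T
Answer: B1=T, B4=T, B4=F, B5=S, B5=E, B6=T, B7=E, B8=F, B9=T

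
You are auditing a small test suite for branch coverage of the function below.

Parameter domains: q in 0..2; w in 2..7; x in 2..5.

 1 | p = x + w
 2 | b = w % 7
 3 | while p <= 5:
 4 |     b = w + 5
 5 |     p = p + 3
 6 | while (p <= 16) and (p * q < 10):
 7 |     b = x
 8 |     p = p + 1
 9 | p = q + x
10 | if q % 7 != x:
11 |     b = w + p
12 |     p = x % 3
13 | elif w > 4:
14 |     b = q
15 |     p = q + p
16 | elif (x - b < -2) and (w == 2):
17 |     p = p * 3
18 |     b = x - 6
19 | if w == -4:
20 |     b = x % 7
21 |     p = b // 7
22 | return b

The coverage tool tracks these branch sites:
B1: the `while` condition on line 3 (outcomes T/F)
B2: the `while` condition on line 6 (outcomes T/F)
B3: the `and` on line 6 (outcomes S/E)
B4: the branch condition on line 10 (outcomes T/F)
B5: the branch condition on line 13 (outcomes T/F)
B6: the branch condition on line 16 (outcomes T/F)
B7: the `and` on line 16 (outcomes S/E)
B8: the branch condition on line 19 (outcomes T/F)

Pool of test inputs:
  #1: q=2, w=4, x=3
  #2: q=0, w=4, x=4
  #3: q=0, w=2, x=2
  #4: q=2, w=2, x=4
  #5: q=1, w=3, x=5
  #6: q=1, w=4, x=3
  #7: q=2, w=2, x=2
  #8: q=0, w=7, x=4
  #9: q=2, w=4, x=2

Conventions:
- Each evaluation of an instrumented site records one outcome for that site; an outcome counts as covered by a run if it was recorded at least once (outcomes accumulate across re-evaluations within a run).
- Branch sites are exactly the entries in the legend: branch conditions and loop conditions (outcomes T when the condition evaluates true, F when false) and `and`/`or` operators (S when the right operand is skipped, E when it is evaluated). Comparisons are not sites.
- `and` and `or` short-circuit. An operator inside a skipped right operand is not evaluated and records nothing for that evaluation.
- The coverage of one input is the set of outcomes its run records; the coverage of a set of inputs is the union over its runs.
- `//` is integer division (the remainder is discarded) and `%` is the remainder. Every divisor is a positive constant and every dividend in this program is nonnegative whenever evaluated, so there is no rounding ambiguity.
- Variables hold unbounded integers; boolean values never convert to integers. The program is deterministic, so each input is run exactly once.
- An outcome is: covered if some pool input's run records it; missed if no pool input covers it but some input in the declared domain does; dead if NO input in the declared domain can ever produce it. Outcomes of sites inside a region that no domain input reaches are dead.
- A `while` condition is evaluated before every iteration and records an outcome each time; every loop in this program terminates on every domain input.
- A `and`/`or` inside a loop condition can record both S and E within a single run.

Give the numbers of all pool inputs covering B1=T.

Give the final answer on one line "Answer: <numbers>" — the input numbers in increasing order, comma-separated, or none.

input #1 (q=2, w=4, x=3): does not produce B1=T
input #2 (q=0, w=4, x=4): does not produce B1=T
input #3 (q=0, w=2, x=2): produces B1=T
input #4 (q=2, w=2, x=4): does not produce B1=T
input #5 (q=1, w=3, x=5): does not produce B1=T
input #6 (q=1, w=4, x=3): does not produce B1=T
input #7 (q=2, w=2, x=2): produces B1=T
input #8 (q=0, w=7, x=4): does not produce B1=T
input #9 (q=2, w=4, x=2): does not produce B1=T

Answer: 3, 7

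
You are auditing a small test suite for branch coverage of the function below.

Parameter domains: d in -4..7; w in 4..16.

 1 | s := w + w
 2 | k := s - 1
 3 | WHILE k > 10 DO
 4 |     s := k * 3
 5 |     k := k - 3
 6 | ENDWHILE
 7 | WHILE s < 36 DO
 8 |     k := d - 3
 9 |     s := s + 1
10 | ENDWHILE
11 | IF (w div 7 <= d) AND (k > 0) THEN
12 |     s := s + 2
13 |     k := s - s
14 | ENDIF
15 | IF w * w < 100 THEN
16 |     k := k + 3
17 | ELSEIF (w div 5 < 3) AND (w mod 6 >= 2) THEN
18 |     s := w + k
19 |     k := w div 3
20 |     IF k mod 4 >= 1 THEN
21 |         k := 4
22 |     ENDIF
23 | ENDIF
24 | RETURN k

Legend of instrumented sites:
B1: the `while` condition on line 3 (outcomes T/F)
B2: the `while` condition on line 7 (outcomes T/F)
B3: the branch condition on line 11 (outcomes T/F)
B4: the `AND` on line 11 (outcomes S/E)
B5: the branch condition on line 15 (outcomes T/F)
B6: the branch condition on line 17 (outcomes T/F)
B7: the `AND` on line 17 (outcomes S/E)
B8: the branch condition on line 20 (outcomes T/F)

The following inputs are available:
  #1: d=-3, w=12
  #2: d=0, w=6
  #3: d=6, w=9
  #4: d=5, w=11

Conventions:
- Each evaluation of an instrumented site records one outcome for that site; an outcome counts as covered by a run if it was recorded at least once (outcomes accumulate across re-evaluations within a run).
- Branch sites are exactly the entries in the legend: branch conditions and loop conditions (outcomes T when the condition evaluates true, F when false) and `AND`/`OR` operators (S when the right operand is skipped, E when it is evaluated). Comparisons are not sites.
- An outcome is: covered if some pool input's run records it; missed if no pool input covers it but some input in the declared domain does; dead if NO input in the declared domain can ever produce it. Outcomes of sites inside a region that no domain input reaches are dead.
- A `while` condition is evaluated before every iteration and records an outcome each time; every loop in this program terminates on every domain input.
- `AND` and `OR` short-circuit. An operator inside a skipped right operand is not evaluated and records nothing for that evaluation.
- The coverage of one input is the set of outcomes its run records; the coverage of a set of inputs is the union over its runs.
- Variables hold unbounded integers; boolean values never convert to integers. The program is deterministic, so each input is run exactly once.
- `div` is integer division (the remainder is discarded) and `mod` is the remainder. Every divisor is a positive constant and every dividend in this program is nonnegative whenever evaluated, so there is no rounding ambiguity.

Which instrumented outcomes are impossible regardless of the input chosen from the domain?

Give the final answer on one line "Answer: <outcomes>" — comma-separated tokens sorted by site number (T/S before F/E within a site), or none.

sweeping the full domain (156 inputs) for each outcome:
  reachable outcomes have witnesses, e.g. B1=T (e.g. d=-4, w=6), B1=F (e.g. d=-4, w=4), B2=T (e.g. d=-4, w=4), B2=F (e.g. d=-4, w=4)

Answer: none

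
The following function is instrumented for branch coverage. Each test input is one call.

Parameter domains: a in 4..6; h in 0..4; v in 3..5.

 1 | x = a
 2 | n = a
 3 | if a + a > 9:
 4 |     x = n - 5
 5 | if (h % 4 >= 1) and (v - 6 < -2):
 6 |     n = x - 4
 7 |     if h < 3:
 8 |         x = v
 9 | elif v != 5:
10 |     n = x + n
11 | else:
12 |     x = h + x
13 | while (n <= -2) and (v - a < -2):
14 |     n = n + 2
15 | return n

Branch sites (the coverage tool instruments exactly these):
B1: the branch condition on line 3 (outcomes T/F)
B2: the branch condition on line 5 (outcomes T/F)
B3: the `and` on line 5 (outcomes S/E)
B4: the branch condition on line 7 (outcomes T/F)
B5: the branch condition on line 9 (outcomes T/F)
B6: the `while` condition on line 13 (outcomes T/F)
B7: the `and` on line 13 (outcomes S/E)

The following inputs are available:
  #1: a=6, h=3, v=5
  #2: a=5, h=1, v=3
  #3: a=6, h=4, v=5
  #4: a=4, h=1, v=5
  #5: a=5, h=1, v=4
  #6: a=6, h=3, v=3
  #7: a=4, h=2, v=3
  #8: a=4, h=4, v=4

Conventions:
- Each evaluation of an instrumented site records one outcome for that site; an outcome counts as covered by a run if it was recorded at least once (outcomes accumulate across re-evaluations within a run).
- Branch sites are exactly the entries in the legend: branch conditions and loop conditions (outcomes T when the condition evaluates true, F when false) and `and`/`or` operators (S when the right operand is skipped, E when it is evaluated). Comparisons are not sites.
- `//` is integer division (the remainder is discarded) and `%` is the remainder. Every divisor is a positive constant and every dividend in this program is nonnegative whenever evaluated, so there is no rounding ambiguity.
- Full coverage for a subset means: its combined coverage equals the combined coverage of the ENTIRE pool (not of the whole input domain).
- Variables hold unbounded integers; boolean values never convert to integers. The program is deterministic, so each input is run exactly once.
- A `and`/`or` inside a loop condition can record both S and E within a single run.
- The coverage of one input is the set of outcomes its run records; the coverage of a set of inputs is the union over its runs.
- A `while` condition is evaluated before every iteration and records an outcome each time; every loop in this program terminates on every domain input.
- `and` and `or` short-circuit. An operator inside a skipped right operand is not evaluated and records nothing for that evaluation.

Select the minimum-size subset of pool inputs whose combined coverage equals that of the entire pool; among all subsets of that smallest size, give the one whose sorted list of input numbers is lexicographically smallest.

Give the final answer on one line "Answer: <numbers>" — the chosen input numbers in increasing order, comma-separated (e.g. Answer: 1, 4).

test 1 (a=6, h=3, v=5) fires B1->T, B3->E, B2->F, B5->F, B7->S, B6->F; hits B1=T, B2=F, B3=E, B5=F, B6=F, B7=S
test 2 (a=5, h=1, v=3) fires B1->T, B3->E, B2->T, B4->T, B7->E, B6->F; hits B1=T, B2=T, B3=E, B4=T, B6=F, B7=E
test 3 (a=6, h=4, v=5) fires B1->T, B3->S, B2->F, B5->F, B7->S, B6->F; hits B1=T, B2=F, B3=S, B5=F, B6=F, B7=S
test 4 (a=4, h=1, v=5) fires B1->F, B3->E, B2->F, B5->F, B7->S, B6->F; hits B1=F, B2=F, B3=E, B5=F, B6=F, B7=S
test 5 (a=5, h=1, v=4) fires B1->T, B3->E, B2->F, B5->T, B7->S, B6->F; hits B1=T, B2=F, B3=E, B5=T, B6=F, B7=S
test 6 (a=6, h=3, v=3) fires B1->T, B3->E, B2->T, B4->F, B7->E, B6->T, B7->S, B6->F; hits B1=T, B2=T, B3=E, B4=F, B6=T, B6=F, B7=S, B7=E
test 7 (a=4, h=2, v=3) fires B1->F, B3->E, B2->T, B4->T, B7->S, B6->F; hits B1=F, B2=T, B3=E, B4=T, B6=F, B7=S
test 8 (a=4, h=4, v=4) fires B1->F, B3->S, B2->F, B5->T, B7->S, B6->F; hits B1=F, B2=F, B3=S, B5=T, B6=F, B7=S
together the pool reaches 14 outcomes: B1=T, B1=F, B2=T, B2=F, B3=S, B3=E, B4=T, B4=F, B5=T, B5=F, B6=T, B6=F, B7=S, B7=E
checked all size-1 subsets: none covers 14 outcomes (max 8/14)
checked all size-2 subsets: none covers 14 outcomes (max 12/14)
checked all size-3 subsets: none covers 14 outcomes (max 13/14)
inputs {1, 2, 6, 8} (size 4) cover everything; no size-4 subset with a lexicographically smaller index list covers all 14

Answer: 1, 2, 6, 8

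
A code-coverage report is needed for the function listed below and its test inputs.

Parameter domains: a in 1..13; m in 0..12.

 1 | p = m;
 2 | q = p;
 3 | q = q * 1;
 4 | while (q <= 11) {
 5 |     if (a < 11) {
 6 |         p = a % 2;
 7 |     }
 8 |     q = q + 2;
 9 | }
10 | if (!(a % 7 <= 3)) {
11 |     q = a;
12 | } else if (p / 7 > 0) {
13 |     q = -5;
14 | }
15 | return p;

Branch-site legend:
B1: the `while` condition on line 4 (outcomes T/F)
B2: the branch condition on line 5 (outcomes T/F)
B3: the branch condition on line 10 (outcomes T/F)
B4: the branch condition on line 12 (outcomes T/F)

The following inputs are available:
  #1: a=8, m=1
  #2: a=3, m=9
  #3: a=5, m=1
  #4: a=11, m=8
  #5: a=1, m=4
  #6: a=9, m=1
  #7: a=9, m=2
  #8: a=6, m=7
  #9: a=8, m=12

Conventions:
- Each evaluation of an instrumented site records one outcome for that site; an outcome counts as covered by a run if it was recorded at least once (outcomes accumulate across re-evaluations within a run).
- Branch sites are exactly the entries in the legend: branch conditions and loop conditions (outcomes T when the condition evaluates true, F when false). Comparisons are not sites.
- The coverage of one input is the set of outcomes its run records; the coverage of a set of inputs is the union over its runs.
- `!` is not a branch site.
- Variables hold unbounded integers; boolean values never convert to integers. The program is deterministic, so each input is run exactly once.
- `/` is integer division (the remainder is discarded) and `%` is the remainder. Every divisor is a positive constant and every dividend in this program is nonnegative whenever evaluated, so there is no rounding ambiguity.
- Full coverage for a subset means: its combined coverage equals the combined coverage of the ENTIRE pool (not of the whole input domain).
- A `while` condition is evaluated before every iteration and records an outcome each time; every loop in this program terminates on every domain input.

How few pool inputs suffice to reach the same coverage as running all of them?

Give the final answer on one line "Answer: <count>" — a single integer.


run #1 (a=8, m=1) runs B1->T, B2->T, B1->T, B2->T, B1->T, B2->T, B1->T, B2->T, B1->T, B2->T, B1->T, B2->T, B1->F, B3->F, ...; records B1=T, B1=F, B2=T, B3=F, B4=F
run #2 (a=3, m=9) runs B1->T, B2->T, B1->T, B2->T, B1->F, B3->F, B4->F; records B1=T, B1=F, B2=T, B3=F, B4=F
run #3 (a=5, m=1) runs B1->T, B2->T, B1->T, B2->T, B1->T, B2->T, B1->T, B2->T, B1->T, B2->T, B1->T, B2->T, B1->F, B3->T; records B1=T, B1=F, B2=T, B3=T
run #4 (a=11, m=8) runs B1->T, B2->F, B1->T, B2->F, B1->F, B3->T; records B1=T, B1=F, B2=F, B3=T
run #5 (a=1, m=4) runs B1->T, B2->T, B1->T, B2->T, B1->T, B2->T, B1->T, B2->T, B1->F, B3->F, B4->F; records B1=T, B1=F, B2=T, B3=F, B4=F
run #6 (a=9, m=1) runs B1->T, B2->T, B1->T, B2->T, B1->T, B2->T, B1->T, B2->T, B1->T, B2->T, B1->T, B2->T, B1->F, B3->F, ...; records B1=T, B1=F, B2=T, B3=F, B4=F
run #7 (a=9, m=2) runs B1->T, B2->T, B1->T, B2->T, B1->T, B2->T, B1->T, B2->T, B1->T, B2->T, B1->F, B3->F, B4->F; records B1=T, B1=F, B2=T, B3=F, B4=F
run #8 (a=6, m=7) runs B1->T, B2->T, B1->T, B2->T, B1->T, B2->T, B1->F, B3->T; records B1=T, B1=F, B2=T, B3=T
run #9 (a=8, m=12) runs B1->F, B3->F, B4->T; records B1=F, B3=F, B4=T
pool-wide coverage (8 outcomes): B1=T, B1=F, B2=T, B2=F, B3=T, B3=F, B4=T, B4=F
every size-1 subset falls short of the 8 outcomes (best: 5/8)
every size-2 subset falls short of the 8 outcomes (best: 7/8)
size 3: inputs {1, 4, 9} cover all 8 outcomes, and no lexicographically smaller subset of this size does
Answer: 3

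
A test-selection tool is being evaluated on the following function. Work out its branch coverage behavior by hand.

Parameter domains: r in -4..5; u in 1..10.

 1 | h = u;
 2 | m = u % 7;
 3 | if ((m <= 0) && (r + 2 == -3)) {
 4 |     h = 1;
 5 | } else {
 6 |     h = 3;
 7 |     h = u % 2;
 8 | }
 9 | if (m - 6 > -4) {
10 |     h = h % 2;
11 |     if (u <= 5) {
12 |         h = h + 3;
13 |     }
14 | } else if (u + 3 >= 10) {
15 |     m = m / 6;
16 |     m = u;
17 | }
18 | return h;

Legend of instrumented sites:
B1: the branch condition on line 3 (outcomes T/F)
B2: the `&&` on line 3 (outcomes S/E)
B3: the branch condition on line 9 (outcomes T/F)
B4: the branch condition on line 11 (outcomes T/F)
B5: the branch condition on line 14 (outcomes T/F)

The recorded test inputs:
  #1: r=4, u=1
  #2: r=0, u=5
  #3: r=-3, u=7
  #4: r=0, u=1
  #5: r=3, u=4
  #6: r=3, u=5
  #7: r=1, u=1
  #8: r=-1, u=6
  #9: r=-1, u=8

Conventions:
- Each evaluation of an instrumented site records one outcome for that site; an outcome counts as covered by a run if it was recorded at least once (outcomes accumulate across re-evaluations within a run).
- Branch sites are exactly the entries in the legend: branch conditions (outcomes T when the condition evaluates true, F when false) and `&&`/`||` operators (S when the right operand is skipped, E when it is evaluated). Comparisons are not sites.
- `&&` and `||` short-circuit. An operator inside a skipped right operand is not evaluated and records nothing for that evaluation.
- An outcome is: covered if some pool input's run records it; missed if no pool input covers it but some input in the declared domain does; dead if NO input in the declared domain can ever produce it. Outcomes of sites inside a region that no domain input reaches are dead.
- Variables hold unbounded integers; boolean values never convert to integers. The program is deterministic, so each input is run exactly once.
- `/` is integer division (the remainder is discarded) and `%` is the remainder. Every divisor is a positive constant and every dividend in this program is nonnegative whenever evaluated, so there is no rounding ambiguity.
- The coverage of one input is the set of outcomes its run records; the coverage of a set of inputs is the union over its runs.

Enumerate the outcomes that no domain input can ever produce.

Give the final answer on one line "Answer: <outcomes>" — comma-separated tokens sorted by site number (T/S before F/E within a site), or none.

checking every outcome against all 100 domain inputs:
  B1=T: never recorded by any domain input -> dead
  reachable outcomes have witnesses, e.g. B1=F (e.g. r=-4, u=1), B2=S (e.g. r=-4, u=1), B2=E (e.g. r=-4, u=7), B3=T (e.g. r=-4, u=3)

Answer: B1=T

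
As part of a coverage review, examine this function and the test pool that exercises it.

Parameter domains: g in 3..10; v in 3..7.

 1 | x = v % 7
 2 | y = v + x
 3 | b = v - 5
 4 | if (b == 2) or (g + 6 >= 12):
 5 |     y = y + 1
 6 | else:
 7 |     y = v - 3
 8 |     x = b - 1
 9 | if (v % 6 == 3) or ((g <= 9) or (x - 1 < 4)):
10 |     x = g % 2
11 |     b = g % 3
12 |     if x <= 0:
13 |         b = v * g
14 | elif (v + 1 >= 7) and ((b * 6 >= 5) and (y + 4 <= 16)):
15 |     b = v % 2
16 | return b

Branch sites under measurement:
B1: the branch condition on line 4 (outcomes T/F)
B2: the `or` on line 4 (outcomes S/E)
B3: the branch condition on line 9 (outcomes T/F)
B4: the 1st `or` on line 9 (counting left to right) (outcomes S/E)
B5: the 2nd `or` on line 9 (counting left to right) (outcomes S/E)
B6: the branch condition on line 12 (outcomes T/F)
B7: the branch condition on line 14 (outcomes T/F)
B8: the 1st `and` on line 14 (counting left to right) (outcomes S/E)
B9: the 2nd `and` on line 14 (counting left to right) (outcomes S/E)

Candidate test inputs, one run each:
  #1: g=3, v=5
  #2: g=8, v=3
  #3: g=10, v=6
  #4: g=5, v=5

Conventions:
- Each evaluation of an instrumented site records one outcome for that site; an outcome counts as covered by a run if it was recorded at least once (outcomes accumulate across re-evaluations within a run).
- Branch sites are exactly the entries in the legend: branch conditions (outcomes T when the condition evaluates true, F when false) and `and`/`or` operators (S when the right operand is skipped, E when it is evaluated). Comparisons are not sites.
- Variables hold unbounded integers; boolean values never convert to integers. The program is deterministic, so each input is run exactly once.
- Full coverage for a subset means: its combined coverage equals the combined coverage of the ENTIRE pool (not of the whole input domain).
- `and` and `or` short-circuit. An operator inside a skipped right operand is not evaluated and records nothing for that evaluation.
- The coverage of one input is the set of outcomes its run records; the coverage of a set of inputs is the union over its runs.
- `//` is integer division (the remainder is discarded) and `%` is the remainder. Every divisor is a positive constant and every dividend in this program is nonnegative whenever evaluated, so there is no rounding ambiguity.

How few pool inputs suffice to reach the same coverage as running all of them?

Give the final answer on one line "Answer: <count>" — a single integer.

input #1 (g=3, v=5): events B2->E, B1->F, B4->E, B5->S, B3->T, B6->F; covers B1=F, B2=E, B3=T, B4=E, B5=S, B6=F
input #2 (g=8, v=3): events B2->E, B1->T, B4->S, B3->T, B6->T; covers B1=T, B2=E, B3=T, B4=S, B6=T
input #3 (g=10, v=6): events B2->E, B1->T, B4->E, B5->E, B3->F, B8->E, B9->E, B7->F; covers B1=T, B2=E, B3=F, B4=E, B5=E, B7=F, B8=E, B9=E
input #4 (g=5, v=5): events B2->E, B1->F, B4->E, B5->S, B3->T, B6->F; covers B1=F, B2=E, B3=T, B4=E, B5=S, B6=F
together the pool reaches 14 outcomes: B1=T, B1=F, B2=E, B3=T, B3=F, B4=S, B4=E, B5=S, B5=E, B6=T, B6=F, B7=F, B8=E, B9=E
checked all size-1 subsets: none covers 14 outcomes (max 8/14)
checked all size-2 subsets: none covers 14 outcomes (max 12/14)
size 3: inputs {1, 2, 3} cover all 14 outcomes, and no lexicographically smaller subset of this size does

Answer: 3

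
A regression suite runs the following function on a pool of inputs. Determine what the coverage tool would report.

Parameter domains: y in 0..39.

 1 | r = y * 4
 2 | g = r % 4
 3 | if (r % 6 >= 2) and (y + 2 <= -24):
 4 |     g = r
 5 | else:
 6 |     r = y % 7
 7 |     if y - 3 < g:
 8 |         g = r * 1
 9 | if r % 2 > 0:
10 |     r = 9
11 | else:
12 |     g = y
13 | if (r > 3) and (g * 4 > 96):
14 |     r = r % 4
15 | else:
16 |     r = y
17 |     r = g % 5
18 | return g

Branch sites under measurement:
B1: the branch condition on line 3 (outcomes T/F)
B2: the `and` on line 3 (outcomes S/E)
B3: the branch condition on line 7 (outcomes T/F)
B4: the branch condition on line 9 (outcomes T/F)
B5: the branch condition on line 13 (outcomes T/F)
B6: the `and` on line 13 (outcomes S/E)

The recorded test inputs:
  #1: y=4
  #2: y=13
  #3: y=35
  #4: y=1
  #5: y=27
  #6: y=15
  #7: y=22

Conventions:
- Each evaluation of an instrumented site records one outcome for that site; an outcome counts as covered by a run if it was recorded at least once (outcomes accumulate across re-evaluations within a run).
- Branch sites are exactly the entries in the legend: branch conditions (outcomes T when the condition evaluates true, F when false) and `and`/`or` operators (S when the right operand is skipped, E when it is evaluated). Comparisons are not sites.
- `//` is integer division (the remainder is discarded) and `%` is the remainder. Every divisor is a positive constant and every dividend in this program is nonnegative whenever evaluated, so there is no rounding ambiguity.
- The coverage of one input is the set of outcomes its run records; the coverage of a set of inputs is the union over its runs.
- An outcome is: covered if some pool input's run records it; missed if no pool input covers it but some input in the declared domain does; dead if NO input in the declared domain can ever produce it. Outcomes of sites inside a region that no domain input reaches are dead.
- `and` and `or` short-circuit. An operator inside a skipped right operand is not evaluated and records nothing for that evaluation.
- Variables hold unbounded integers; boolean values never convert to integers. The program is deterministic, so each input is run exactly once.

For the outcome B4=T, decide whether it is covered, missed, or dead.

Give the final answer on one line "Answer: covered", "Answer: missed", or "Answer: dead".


B4=T is recorded by pool input(s) 4, 6, 7 -> covered
Answer: covered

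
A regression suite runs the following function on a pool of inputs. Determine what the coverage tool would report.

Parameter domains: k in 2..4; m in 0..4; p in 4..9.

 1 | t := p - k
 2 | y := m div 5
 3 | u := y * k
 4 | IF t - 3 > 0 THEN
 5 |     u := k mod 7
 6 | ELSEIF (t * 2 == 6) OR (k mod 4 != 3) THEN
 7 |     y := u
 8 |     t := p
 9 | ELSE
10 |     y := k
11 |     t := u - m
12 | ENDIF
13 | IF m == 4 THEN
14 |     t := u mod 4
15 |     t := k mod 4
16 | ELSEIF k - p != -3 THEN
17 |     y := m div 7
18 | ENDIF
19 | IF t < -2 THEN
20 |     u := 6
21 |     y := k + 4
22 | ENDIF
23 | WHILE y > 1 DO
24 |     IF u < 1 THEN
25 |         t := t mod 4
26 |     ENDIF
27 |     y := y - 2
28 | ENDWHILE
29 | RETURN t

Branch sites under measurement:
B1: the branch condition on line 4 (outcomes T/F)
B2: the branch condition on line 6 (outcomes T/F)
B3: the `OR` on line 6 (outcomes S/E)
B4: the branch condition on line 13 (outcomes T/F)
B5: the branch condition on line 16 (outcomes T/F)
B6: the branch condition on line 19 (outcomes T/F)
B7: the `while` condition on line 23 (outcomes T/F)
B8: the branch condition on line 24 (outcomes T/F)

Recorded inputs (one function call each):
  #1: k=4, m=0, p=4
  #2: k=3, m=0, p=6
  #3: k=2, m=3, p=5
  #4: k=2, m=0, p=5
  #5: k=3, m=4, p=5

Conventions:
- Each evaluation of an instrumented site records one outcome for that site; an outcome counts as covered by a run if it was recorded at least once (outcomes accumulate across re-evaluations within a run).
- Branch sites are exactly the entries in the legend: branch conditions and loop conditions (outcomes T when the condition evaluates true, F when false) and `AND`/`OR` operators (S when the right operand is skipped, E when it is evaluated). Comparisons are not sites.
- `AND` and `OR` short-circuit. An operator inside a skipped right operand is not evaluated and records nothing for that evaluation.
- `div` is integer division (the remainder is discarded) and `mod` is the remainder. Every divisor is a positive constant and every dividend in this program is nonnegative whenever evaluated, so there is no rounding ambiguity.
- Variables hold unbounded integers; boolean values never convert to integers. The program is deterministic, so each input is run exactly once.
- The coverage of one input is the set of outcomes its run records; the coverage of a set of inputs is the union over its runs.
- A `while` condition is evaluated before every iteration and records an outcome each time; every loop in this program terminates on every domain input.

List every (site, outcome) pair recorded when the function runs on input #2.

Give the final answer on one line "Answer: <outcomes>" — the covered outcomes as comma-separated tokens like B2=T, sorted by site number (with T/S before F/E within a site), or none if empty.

Running input #2 (k=3, m=0, p=6), event by event:
  B1->F, B3->S, B2->T, B4->F, B5->F, B6->F, B7->F
as a set, this run covers: B1=F, B2=T, B3=S, B4=F, B5=F, B6=F, B7=F

Answer: B1=F, B2=T, B3=S, B4=F, B5=F, B6=F, B7=F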